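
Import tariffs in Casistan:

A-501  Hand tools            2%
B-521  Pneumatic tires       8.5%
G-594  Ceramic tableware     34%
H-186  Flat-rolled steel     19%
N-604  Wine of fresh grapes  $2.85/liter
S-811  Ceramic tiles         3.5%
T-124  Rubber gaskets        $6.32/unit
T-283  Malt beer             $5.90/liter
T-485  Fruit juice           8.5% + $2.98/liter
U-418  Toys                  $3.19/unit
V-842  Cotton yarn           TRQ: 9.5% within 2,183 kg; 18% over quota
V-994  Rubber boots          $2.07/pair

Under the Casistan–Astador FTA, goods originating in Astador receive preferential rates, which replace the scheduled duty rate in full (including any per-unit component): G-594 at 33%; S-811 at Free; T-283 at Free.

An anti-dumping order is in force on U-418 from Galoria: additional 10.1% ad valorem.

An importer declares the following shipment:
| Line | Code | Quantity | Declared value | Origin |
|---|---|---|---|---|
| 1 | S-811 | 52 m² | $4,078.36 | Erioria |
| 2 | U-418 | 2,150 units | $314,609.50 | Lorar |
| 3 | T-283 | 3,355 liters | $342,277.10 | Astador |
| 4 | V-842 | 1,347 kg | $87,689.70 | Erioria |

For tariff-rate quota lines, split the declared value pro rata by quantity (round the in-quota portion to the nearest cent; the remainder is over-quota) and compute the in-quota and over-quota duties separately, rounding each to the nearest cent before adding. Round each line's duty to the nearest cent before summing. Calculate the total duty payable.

$15,331.76

Line 1 (S-811, Erioria, 52 m², $4,078.36):
Base rate for S-811 is 3.5%.
S-811 has an FTA preferential rate, but origin Erioria is not Astador; base rate stands.
Duty = $4,078.36 × 3.5% = $142.74.
Line 2 (U-418, Lorar, 2,150 units, $314,609.50):
Base rate for U-418 is $3.19/unit.
The additional-duty order on U-418 targets Galoria, not Lorar; it does not apply.
Duty = 2,150 × $3.19 = $6,858.50.
Line 3 (T-283, Astador, 3,355 liters, $342,277.10):
Base rate for T-283 is $5.90/liter.
Origin Astador qualifies under the Casistan–Astador agreement and T-283 is covered: preferential rate Free applies instead.
Duty = $342,277.10 × 0% = $0.00.
Line 4 (V-842, Erioria, 1,347 kg, $87,689.70):
Code V-842 is under a tariff-rate quota (threshold 2,183 kg). Quantity 1,347 kg is within the quota, so the in-quota rate 9.5% applies to the full value.
Duty = $87,689.70 × 9.5% = $8,330.52.
Total = $142.74 + $6,858.50 + $0.00 + $8,330.52 = $15,331.76.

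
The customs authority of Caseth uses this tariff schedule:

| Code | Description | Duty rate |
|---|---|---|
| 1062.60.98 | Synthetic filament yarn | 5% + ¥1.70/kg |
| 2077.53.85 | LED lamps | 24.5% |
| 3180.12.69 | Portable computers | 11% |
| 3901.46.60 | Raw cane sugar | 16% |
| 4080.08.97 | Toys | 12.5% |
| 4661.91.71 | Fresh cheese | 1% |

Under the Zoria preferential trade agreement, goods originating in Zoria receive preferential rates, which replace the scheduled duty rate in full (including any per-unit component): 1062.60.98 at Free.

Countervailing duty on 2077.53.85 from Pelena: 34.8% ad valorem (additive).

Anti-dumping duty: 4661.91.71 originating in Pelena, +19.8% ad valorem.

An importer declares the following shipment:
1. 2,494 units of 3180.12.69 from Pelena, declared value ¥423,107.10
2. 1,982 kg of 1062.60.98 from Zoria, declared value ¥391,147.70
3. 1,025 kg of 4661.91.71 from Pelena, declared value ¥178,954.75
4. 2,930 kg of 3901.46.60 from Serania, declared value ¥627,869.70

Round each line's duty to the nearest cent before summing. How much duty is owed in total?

Line 1 (3180.12.69, Pelena, 2,494 units, ¥423,107.10):
Base rate for 3180.12.69 is 11%.
Duty = ¥423,107.10 × 11% = ¥46,541.78.
Line 2 (1062.60.98, Zoria, 1,982 kg, ¥391,147.70):
Base rate for 1062.60.98 is 5% + ¥1.70/kg.
Origin Zoria qualifies under the Caseth–Zoria agreement and 1062.60.98 is covered: preferential rate Free applies instead.
Duty = ¥391,147.70 × 0% = ¥0.00.
Line 3 (4661.91.71, Pelena, 1,025 kg, ¥178,954.75):
Base rate for 4661.91.71 is 1%.
Additional duty on 4661.91.71 from Pelena: +19.8%. Applied ad valorem rate: 1% + 19.8% = 20.8%.
Duty = ¥178,954.75 × 20.8% = ¥37,222.59.
Line 4 (3901.46.60, Serania, 2,930 kg, ¥627,869.70):
Base rate for 3901.46.60 is 16%.
Duty = ¥627,869.70 × 16% = ¥100,459.15.
Total = ¥46,541.78 + ¥0.00 + ¥37,222.59 + ¥100,459.15 = ¥184,223.52.

¥184,223.52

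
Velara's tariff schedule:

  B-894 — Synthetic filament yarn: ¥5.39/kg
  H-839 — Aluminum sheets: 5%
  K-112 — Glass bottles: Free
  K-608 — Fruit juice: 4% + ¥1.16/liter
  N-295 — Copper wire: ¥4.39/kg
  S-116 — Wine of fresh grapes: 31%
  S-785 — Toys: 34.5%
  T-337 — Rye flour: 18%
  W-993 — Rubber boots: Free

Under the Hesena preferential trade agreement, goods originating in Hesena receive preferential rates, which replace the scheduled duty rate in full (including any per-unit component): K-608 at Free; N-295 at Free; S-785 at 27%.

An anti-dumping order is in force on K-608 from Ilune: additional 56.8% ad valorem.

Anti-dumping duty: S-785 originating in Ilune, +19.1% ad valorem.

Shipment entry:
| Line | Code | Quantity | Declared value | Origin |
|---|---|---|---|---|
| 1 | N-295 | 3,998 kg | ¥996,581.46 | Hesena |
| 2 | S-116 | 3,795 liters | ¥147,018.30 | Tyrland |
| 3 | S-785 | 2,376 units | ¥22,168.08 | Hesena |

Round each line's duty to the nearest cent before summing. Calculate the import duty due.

¥51,561.05

Line 1 (N-295, Hesena, 3,998 kg, ¥996,581.46):
Base rate for N-295 is ¥4.39/kg.
Origin Hesena qualifies under the Velara–Hesena agreement and N-295 is covered: preferential rate Free applies instead.
Duty = ¥996,581.46 × 0% = ¥0.00.
Line 2 (S-116, Tyrland, 3,795 liters, ¥147,018.30):
Base rate for S-116 is 31%.
Duty = ¥147,018.30 × 31% = ¥45,575.67.
Line 3 (S-785, Hesena, 2,376 units, ¥22,168.08):
Base rate for S-785 is 34.5%.
Origin Hesena qualifies under the Velara–Hesena agreement and S-785 is covered: preferential rate 27% applies instead.
The additional-duty order on S-785 targets Ilune, not Hesena; it does not apply.
Duty = ¥22,168.08 × 27% = ¥5,985.38.
Total = ¥0.00 + ¥45,575.67 + ¥5,985.38 = ¥51,561.05.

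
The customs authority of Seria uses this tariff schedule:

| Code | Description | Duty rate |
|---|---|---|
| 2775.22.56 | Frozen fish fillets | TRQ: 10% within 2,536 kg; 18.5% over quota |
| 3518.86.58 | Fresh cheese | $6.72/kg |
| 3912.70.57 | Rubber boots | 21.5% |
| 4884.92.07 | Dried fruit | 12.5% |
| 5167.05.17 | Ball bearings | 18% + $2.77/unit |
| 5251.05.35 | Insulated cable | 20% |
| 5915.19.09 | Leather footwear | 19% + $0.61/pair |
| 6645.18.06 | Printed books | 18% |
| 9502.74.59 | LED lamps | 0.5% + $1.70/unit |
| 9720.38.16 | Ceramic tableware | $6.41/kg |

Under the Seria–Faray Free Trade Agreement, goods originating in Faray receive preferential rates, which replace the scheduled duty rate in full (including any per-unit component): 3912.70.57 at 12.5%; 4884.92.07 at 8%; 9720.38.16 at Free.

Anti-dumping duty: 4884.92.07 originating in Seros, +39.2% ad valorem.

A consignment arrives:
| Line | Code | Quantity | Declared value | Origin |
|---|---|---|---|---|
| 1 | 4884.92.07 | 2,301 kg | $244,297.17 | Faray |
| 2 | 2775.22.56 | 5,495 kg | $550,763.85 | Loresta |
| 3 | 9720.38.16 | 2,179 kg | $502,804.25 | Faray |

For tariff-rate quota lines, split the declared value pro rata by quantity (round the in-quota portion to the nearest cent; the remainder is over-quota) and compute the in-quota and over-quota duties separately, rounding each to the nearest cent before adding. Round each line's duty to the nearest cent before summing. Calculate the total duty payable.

$99,829.51

Line 1 (4884.92.07, Faray, 2,301 kg, $244,297.17):
Base rate for 4884.92.07 is 12.5%.
Origin Faray qualifies under the Seria–Faray agreement and 4884.92.07 is covered: preferential rate 8% applies instead.
The additional-duty order on 4884.92.07 targets Seros, not Faray; it does not apply.
Duty = $244,297.17 × 8% = $19,543.77.
Line 2 (2775.22.56, Loresta, 5,495 kg, $550,763.85):
Code 2775.22.56 is under a tariff-rate quota (threshold 2,536 kg). In-quota: 2,536 kg at 10%; over-quota: 2,959 kg at 18.5%.
Pro-rata value split: in-quota = $550,763.85 × 2,536/5,495 = $254,183.28; over-quota = $550,763.85 − $254,183.28 = $296,580.57.
In-quota duty = $254,183.28 × 10% = $25,418.33. Over-quota duty = $296,580.57 × 18.5% = $54,867.41.
Line duty = $25,418.33 + $54,867.41 = $80,285.74.
Line 3 (9720.38.16, Faray, 2,179 kg, $502,804.25):
Base rate for 9720.38.16 is $6.41/kg.
Origin Faray qualifies under the Seria–Faray agreement and 9720.38.16 is covered: preferential rate Free applies instead.
Duty = $502,804.25 × 0% = $0.00.
Total = $19,543.77 + $80,285.74 + $0.00 = $99,829.51.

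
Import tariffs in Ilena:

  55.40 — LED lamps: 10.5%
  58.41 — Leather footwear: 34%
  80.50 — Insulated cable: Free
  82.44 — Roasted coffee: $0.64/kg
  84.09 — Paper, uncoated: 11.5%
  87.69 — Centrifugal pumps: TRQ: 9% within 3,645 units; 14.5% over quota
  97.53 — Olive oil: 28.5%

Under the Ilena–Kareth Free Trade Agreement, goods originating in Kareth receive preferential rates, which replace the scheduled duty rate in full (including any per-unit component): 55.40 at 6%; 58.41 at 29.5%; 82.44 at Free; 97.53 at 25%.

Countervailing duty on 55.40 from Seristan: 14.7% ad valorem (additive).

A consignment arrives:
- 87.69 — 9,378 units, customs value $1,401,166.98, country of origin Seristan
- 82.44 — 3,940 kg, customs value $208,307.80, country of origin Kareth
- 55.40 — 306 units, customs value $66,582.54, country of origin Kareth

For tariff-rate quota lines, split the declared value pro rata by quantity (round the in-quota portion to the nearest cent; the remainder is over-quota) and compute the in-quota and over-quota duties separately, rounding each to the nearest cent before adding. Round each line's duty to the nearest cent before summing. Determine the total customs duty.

$177,211.19

Line 1 (87.69, Seristan, 9,378 units, $1,401,166.98):
Code 87.69 is under a tariff-rate quota (threshold 3,645 units). In-quota: 3,645 units at 9%; over-quota: 5,733 units at 14.5%.
Pro-rata value split: in-quota = $1,401,166.98 × 3,645/9,378 = $544,599.45; over-quota = $1,401,166.98 − $544,599.45 = $856,567.53.
In-quota duty = $544,599.45 × 9% = $49,013.95. Over-quota duty = $856,567.53 × 14.5% = $124,202.29.
Line duty = $49,013.95 + $124,202.29 = $173,216.24.
Line 2 (82.44, Kareth, 3,940 kg, $208,307.80):
Base rate for 82.44 is $0.64/kg.
Origin Kareth qualifies under the Ilena–Kareth agreement and 82.44 is covered: preferential rate Free applies instead.
Duty = $208,307.80 × 0% = $0.00.
Line 3 (55.40, Kareth, 306 units, $66,582.54):
Base rate for 55.40 is 10.5%.
Origin Kareth qualifies under the Ilena–Kareth agreement and 55.40 is covered: preferential rate 6% applies instead.
The additional-duty order on 55.40 targets Seristan, not Kareth; it does not apply.
Duty = $66,582.54 × 6% = $3,994.95.
Total = $173,216.24 + $0.00 + $3,994.95 = $177,211.19.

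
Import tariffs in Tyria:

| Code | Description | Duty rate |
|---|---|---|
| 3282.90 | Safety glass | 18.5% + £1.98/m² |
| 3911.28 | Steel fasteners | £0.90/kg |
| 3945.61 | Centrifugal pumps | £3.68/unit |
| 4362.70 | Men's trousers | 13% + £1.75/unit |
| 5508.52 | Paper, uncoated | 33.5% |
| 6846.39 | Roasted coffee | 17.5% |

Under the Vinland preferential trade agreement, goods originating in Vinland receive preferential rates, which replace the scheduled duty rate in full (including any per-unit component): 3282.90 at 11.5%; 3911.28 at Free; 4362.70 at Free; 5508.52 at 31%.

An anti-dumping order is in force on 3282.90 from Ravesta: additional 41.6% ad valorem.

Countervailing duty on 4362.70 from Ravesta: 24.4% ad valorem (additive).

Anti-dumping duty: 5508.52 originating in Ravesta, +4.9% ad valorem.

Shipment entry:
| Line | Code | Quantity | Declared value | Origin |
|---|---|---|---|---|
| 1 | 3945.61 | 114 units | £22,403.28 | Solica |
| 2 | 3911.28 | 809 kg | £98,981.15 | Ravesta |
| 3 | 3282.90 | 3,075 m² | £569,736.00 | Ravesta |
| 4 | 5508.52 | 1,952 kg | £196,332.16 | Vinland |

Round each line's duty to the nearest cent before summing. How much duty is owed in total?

Line 1 (3945.61, Solica, 114 units, £22,403.28):
Base rate for 3945.61 is £3.68/unit.
Duty = 114 × £3.68 = £419.52.
Line 2 (3911.28, Ravesta, 809 kg, £98,981.15):
Base rate for 3911.28 is £0.90/kg.
3911.28 has an FTA preferential rate, but origin Ravesta is not Vinland; base rate stands.
Duty = 809 × £0.90 = £728.10.
Line 3 (3282.90, Ravesta, 3,075 m², £569,736.00):
Base rate for 3282.90 is 18.5% + £1.98/m².
3282.90 has an FTA preferential rate, but origin Ravesta is not Vinland; base rate stands.
Additional duty on 3282.90 from Ravesta: +41.6%. Applied ad valorem rate: 18.5% + 41.6% = 60.1%.
Duty = £569,736.00 × 60.1% + 3,075 × £1.98 = £348,499.84.
Line 4 (5508.52, Vinland, 1,952 kg, £196,332.16):
Base rate for 5508.52 is 33.5%.
Origin Vinland qualifies under the Tyria–Vinland agreement and 5508.52 is covered: preferential rate 31% applies instead.
The additional-duty order on 5508.52 targets Ravesta, not Vinland; it does not apply.
Duty = £196,332.16 × 31% = £60,862.97.
Total = £419.52 + £728.10 + £348,499.84 + £60,862.97 = £410,510.43.

£410,510.43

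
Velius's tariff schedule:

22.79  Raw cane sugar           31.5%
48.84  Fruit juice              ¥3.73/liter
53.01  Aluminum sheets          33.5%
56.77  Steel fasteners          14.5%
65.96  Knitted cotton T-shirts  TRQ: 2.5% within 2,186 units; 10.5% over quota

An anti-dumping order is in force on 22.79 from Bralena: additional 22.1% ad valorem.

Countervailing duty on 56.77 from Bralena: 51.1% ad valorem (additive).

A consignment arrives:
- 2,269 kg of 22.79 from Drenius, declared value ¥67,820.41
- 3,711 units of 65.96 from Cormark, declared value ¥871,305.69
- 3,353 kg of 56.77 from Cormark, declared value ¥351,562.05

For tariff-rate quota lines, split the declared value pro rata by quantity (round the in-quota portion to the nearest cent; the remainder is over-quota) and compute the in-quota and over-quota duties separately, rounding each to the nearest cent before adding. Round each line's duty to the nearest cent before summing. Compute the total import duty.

Line 1 (22.79, Drenius, 2,269 kg, ¥67,820.41):
Base rate for 22.79 is 31.5%.
The additional-duty order on 22.79 targets Bralena, not Drenius; it does not apply.
Duty = ¥67,820.41 × 31.5% = ¥21,363.43.
Line 2 (65.96, Cormark, 3,711 units, ¥871,305.69):
Code 65.96 is under a tariff-rate quota (threshold 2,186 units). In-quota: 2,186 units at 2.5%; over-quota: 1,525 units at 10.5%.
Pro-rata value split: in-quota = ¥871,305.69 × 2,186/3,711 = ¥513,250.94; over-quota = ¥871,305.69 − ¥513,250.94 = ¥358,054.75.
In-quota duty = ¥513,250.94 × 2.5% = ¥12,831.27. Over-quota duty = ¥358,054.75 × 10.5% = ¥37,595.75.
Line duty = ¥12,831.27 + ¥37,595.75 = ¥50,427.02.
Line 3 (56.77, Cormark, 3,353 kg, ¥351,562.05):
Base rate for 56.77 is 14.5%.
The additional-duty order on 56.77 targets Bralena, not Cormark; it does not apply.
Duty = ¥351,562.05 × 14.5% = ¥50,976.50.
Total = ¥21,363.43 + ¥50,427.02 + ¥50,976.50 = ¥122,766.95.

¥122,766.95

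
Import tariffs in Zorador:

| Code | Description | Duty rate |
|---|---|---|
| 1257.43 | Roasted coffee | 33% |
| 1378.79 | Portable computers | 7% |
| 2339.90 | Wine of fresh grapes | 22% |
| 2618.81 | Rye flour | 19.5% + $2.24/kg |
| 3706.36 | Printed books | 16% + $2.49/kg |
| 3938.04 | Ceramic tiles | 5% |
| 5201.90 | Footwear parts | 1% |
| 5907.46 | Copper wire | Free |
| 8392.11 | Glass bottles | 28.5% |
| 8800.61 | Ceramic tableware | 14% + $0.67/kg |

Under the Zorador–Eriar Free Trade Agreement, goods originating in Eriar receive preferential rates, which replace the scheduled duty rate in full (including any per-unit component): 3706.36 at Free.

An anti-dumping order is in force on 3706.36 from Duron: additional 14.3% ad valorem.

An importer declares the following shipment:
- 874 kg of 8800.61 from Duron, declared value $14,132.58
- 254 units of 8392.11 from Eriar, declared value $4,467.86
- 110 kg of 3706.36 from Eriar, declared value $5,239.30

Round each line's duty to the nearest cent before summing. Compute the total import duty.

$3,837.48

Line 1 (8800.61, Duron, 874 kg, $14,132.58):
Base rate for 8800.61 is 14% + $0.67/kg.
Duty = $14,132.58 × 14% + 874 × $0.67 = $2,564.14.
Line 2 (8392.11, Eriar, 254 units, $4,467.86):
Base rate for 8392.11 is 28.5%.
Origin Eriar is the FTA partner but 8392.11 is not on the preference list; base rate stands.
Duty = $4,467.86 × 28.5% = $1,273.34.
Line 3 (3706.36, Eriar, 110 kg, $5,239.30):
Base rate for 3706.36 is 16% + $2.49/kg.
Origin Eriar qualifies under the Zorador–Eriar agreement and 3706.36 is covered: preferential rate Free applies instead.
The additional-duty order on 3706.36 targets Duron, not Eriar; it does not apply.
Duty = $5,239.30 × 0% = $0.00.
Total = $2,564.14 + $1,273.34 + $0.00 = $3,837.48.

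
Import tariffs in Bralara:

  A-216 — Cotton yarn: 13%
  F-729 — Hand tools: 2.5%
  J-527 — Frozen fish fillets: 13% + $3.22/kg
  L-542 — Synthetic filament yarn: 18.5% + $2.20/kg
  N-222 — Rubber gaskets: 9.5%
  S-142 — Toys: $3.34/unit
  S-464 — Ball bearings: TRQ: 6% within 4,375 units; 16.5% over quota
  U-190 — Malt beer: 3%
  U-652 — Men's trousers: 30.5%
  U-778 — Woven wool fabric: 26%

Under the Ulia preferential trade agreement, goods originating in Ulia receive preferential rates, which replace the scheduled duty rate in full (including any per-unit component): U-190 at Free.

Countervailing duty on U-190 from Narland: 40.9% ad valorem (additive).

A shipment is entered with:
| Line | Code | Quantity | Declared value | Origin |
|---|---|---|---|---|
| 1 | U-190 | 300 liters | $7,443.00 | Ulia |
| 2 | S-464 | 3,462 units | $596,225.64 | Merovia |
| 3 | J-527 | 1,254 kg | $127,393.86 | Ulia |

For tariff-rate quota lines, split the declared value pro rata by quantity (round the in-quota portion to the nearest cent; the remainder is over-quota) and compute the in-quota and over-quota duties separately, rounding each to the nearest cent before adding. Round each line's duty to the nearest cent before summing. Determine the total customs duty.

Line 1 (U-190, Ulia, 300 liters, $7,443.00):
Base rate for U-190 is 3%.
Origin Ulia qualifies under the Bralara–Ulia agreement and U-190 is covered: preferential rate Free applies instead.
The additional-duty order on U-190 targets Narland, not Ulia; it does not apply.
Duty = $7,443.00 × 0% = $0.00.
Line 2 (S-464, Merovia, 3,462 units, $596,225.64):
Code S-464 is under a tariff-rate quota (threshold 4,375 units). Quantity 3,462 units is within the quota, so the in-quota rate 6% applies to the full value.
Duty = $596,225.64 × 6% = $35,773.54.
Line 3 (J-527, Ulia, 1,254 kg, $127,393.86):
Base rate for J-527 is 13% + $3.22/kg.
Origin Ulia is the FTA partner but J-527 is not on the preference list; base rate stands.
Duty = $127,393.86 × 13% + 1,254 × $3.22 = $20,599.08.
Total = $0.00 + $35,773.54 + $20,599.08 = $56,372.62.

$56,372.62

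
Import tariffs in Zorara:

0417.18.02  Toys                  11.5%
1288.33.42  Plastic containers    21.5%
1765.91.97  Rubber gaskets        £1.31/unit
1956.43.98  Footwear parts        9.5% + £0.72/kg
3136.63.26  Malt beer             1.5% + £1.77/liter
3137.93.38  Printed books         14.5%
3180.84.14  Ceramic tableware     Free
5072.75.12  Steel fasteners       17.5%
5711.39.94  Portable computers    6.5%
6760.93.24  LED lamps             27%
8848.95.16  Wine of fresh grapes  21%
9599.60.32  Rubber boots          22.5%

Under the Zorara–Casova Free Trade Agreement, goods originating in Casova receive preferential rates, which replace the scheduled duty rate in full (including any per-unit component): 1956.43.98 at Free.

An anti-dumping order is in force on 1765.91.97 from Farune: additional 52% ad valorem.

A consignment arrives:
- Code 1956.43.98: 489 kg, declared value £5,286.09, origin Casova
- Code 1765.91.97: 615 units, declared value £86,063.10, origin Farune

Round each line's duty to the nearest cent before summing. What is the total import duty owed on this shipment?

£45,558.46

Line 1 (1956.43.98, Casova, 489 kg, £5,286.09):
Base rate for 1956.43.98 is 9.5% + £0.72/kg.
Origin Casova qualifies under the Zorara–Casova agreement and 1956.43.98 is covered: preferential rate Free applies instead.
Duty = £5,286.09 × 0% = £0.00.
Line 2 (1765.91.97, Farune, 615 units, £86,063.10):
Base rate for 1765.91.97 is £1.31/unit.
Additional duty on 1765.91.97 from Farune: +52% ad valorem. Applied ad valorem rate = 52%.
Duty = £86,063.10 × 52% + 615 × £1.31 = £45,558.46.
Total = £0.00 + £45,558.46 = £45,558.46.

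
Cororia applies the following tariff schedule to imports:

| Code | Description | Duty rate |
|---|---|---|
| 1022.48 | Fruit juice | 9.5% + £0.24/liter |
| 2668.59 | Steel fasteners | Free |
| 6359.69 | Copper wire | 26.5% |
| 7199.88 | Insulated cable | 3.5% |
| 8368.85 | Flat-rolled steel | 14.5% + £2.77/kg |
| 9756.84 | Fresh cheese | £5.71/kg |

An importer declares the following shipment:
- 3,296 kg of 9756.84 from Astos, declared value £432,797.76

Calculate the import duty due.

£18,820.16

Line 1 (9756.84, Astos, 3,296 kg, £432,797.76):
Base rate for 9756.84 is £5.71/kg.
Duty = 3,296 × £5.71 = £18,820.16.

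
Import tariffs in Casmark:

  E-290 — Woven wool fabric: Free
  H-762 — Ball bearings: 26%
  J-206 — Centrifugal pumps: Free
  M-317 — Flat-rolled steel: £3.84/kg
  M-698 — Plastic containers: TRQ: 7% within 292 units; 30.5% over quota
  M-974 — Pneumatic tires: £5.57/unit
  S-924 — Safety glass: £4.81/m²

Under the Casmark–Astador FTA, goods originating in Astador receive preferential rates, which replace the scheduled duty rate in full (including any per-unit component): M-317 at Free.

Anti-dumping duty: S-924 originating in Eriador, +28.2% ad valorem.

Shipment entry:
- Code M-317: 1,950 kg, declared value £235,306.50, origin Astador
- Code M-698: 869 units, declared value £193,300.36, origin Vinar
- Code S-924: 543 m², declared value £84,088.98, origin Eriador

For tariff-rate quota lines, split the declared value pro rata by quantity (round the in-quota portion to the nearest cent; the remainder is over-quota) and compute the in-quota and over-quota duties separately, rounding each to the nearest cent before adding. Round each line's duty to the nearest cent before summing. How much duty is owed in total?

£70,017.69

Line 1 (M-317, Astador, 1,950 kg, £235,306.50):
Base rate for M-317 is £3.84/kg.
Origin Astador qualifies under the Casmark–Astador agreement and M-317 is covered: preferential rate Free applies instead.
Duty = £235,306.50 × 0% = £0.00.
Line 2 (M-698, Vinar, 869 units, £193,300.36):
Code M-698 is under a tariff-rate quota (threshold 292 units). In-quota: 292 units at 7%; over-quota: 577 units at 30.5%.
Pro-rata value split: in-quota = £193,300.36 × 292/869 = £64,952.48; over-quota = £193,300.36 − £64,952.48 = £128,347.88.
In-quota duty = £64,952.48 × 7% = £4,546.67. Over-quota duty = £128,347.88 × 30.5% = £39,146.10.
Line duty = £4,546.67 + £39,146.10 = £43,692.77.
Line 3 (S-924, Eriador, 543 m², £84,088.98):
Base rate for S-924 is £4.81/m².
Additional duty on S-924 from Eriador: +28.2% ad valorem. Applied ad valorem rate = 28.2%.
Duty = £84,088.98 × 28.2% + 543 × £4.81 = £26,324.92.
Total = £0.00 + £43,692.77 + £26,324.92 = £70,017.69.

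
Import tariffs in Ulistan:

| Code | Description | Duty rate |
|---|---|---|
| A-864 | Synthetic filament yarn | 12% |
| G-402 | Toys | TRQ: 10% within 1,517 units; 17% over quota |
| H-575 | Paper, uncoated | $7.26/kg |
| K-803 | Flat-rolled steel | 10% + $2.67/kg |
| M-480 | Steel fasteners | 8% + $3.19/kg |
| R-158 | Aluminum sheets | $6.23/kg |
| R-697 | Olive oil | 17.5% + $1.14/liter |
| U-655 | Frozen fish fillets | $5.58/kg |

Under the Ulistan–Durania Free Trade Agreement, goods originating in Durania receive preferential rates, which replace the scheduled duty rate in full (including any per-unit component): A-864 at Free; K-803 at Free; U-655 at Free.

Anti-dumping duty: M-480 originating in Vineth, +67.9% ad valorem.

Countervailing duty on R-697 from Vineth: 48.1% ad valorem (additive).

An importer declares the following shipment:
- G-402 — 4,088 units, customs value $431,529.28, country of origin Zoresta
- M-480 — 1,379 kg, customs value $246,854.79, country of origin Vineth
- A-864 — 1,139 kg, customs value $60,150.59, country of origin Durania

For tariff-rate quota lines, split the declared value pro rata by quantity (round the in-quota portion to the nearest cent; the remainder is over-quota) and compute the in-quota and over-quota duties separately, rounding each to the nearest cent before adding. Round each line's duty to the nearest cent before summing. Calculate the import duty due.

Line 1 (G-402, Zoresta, 4,088 units, $431,529.28):
Code G-402 is under a tariff-rate quota (threshold 1,517 units). In-quota: 1,517 units at 10%; over-quota: 2,571 units at 17%.
Pro-rata value split: in-quota = $431,529.28 × 1,517/4,088 = $160,134.52; over-quota = $431,529.28 − $160,134.52 = $271,394.76.
In-quota duty = $160,134.52 × 10% = $16,013.45. Over-quota duty = $271,394.76 × 17% = $46,137.11.
Line duty = $16,013.45 + $46,137.11 = $62,150.56.
Line 2 (M-480, Vineth, 1,379 kg, $246,854.79):
Base rate for M-480 is 8% + $3.19/kg.
Additional duty on M-480 from Vineth: +67.9%. Applied ad valorem rate: 8% + 67.9% = 75.9%.
Duty = $246,854.79 × 75.9% + 1,379 × $3.19 = $191,761.80.
Line 3 (A-864, Durania, 1,139 kg, $60,150.59):
Base rate for A-864 is 12%.
Origin Durania qualifies under the Ulistan–Durania agreement and A-864 is covered: preferential rate Free applies instead.
Duty = $60,150.59 × 0% = $0.00.
Total = $62,150.56 + $191,761.80 + $0.00 = $253,912.36.

$253,912.36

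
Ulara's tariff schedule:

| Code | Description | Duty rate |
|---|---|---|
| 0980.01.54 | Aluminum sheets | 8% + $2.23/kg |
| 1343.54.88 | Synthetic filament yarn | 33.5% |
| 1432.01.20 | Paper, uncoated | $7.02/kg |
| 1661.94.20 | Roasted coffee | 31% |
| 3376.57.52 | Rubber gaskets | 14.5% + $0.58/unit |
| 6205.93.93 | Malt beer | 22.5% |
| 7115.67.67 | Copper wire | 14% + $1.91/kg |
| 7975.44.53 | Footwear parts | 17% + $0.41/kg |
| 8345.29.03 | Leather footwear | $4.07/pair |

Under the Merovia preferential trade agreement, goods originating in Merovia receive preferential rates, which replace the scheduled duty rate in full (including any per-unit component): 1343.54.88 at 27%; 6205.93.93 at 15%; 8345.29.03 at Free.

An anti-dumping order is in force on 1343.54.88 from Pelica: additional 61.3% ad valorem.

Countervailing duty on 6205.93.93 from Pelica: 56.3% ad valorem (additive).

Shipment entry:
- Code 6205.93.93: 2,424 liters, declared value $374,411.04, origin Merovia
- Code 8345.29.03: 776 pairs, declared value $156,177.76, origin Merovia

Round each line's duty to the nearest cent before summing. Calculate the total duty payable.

$56,161.66

Line 1 (6205.93.93, Merovia, 2,424 liters, $374,411.04):
Base rate for 6205.93.93 is 22.5%.
Origin Merovia qualifies under the Ulara–Merovia agreement and 6205.93.93 is covered: preferential rate 15% applies instead.
The additional-duty order on 6205.93.93 targets Pelica, not Merovia; it does not apply.
Duty = $374,411.04 × 15% = $56,161.66.
Line 2 (8345.29.03, Merovia, 776 pairs, $156,177.76):
Base rate for 8345.29.03 is $4.07/pair.
Origin Merovia qualifies under the Ulara–Merovia agreement and 8345.29.03 is covered: preferential rate Free applies instead.
Duty = $156,177.76 × 0% = $0.00.
Total = $56,161.66 + $0.00 = $56,161.66.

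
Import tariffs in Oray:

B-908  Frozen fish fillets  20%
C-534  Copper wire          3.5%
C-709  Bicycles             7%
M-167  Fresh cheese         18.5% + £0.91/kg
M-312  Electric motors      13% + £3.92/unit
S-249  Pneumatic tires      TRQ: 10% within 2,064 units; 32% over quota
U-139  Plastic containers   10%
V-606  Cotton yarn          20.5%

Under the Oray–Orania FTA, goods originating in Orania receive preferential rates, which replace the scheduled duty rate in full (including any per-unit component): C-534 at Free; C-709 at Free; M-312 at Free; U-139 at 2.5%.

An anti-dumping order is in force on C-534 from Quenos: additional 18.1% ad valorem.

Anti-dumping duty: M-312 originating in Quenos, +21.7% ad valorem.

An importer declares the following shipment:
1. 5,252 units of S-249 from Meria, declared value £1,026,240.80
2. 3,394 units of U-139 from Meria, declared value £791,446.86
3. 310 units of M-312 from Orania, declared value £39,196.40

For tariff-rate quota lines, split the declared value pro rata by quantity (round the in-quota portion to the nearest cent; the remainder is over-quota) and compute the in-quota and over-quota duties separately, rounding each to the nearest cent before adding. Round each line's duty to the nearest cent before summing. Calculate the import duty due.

Line 1 (S-249, Meria, 5,252 units, £1,026,240.80):
Code S-249 is under a tariff-rate quota (threshold 2,064 units). In-quota: 2,064 units at 10%; over-quota: 3,188 units at 32%.
Pro-rata value split: in-quota = £1,026,240.80 × 2,064/5,252 = £403,305.60; over-quota = £1,026,240.80 − £403,305.60 = £622,935.20.
In-quota duty = £403,305.60 × 10% = £40,330.56. Over-quota duty = £622,935.20 × 32% = £199,339.26.
Line duty = £40,330.56 + £199,339.26 = £239,669.82.
Line 2 (U-139, Meria, 3,394 units, £791,446.86):
Base rate for U-139 is 10%.
U-139 has an FTA preferential rate, but origin Meria is not Orania; base rate stands.
Duty = £791,446.86 × 10% = £79,144.69.
Line 3 (M-312, Orania, 310 units, £39,196.40):
Base rate for M-312 is 13% + £3.92/unit.
Origin Orania qualifies under the Oray–Orania agreement and M-312 is covered: preferential rate Free applies instead.
The additional-duty order on M-312 targets Quenos, not Orania; it does not apply.
Duty = £39,196.40 × 0% = £0.00.
Total = £239,669.82 + £79,144.69 + £0.00 = £318,814.51.

£318,814.51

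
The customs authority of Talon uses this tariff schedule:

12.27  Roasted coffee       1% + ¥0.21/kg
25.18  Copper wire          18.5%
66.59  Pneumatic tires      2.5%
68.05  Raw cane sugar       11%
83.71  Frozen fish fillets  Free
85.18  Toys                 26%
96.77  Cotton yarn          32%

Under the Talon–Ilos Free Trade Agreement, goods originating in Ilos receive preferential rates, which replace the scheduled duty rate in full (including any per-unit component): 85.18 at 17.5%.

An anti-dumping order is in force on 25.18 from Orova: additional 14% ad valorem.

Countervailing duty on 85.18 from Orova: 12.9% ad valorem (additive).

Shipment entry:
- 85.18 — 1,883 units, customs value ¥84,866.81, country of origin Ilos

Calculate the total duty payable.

Line 1 (85.18, Ilos, 1,883 units, ¥84,866.81):
Base rate for 85.18 is 26%.
Origin Ilos qualifies under the Talon–Ilos agreement and 85.18 is covered: preferential rate 17.5% applies instead.
The additional-duty order on 85.18 targets Orova, not Ilos; it does not apply.
Duty = ¥84,866.81 × 17.5% = ¥14,851.69.

¥14,851.69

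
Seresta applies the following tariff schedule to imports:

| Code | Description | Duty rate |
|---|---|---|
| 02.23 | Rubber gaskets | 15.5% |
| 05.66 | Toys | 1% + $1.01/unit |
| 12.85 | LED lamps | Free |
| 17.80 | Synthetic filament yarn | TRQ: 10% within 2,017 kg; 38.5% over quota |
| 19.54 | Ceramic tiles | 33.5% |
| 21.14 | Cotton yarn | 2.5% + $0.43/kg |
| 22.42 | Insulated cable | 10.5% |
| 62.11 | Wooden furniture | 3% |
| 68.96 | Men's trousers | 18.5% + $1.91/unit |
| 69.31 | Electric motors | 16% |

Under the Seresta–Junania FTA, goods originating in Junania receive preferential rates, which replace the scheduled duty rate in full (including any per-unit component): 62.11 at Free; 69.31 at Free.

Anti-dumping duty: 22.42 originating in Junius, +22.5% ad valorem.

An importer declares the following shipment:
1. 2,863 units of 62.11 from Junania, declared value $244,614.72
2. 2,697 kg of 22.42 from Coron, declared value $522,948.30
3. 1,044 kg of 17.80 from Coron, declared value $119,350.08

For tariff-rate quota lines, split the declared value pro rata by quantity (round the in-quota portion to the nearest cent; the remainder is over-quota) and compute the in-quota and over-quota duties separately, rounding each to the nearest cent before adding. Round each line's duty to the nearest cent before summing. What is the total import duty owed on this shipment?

Line 1 (62.11, Junania, 2,863 units, $244,614.72):
Base rate for 62.11 is 3%.
Origin Junania qualifies under the Seresta–Junania agreement and 62.11 is covered: preferential rate Free applies instead.
Duty = $244,614.72 × 0% = $0.00.
Line 2 (22.42, Coron, 2,697 kg, $522,948.30):
Base rate for 22.42 is 10.5%.
The additional-duty order on 22.42 targets Junius, not Coron; it does not apply.
Duty = $522,948.30 × 10.5% = $54,909.57.
Line 3 (17.80, Coron, 1,044 kg, $119,350.08):
Code 17.80 is under a tariff-rate quota (threshold 2,017 kg). Quantity 1,044 kg is within the quota, so the in-quota rate 10% applies to the full value.
Duty = $119,350.08 × 10% = $11,935.01.
Total = $0.00 + $54,909.57 + $11,935.01 = $66,844.58.

$66,844.58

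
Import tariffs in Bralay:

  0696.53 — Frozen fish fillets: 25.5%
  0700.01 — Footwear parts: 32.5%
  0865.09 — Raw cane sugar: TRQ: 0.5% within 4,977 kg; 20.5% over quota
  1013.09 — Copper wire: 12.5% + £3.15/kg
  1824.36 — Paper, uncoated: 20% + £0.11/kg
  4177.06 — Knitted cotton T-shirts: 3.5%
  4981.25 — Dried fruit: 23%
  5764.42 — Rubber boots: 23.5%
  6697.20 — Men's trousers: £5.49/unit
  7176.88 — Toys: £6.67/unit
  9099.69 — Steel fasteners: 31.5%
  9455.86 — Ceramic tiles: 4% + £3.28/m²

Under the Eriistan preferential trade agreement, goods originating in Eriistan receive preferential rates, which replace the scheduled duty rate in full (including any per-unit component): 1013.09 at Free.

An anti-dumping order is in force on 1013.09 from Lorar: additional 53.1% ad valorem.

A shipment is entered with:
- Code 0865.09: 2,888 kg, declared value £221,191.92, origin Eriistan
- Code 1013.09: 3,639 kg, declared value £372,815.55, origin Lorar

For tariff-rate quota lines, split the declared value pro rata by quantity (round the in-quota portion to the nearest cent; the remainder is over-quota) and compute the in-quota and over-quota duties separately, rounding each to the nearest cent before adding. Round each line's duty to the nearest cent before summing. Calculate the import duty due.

Line 1 (0865.09, Eriistan, 2,888 kg, £221,191.92):
Code 0865.09 is under a tariff-rate quota (threshold 4,977 kg). Quantity 2,888 kg is within the quota, so the in-quota rate 0.5% applies to the full value.
Duty = £221,191.92 × 0.5% = £1,105.96.
Line 2 (1013.09, Lorar, 3,639 kg, £372,815.55):
Base rate for 1013.09 is 12.5% + £3.15/kg.
1013.09 has an FTA preferential rate, but origin Lorar is not Eriistan; base rate stands.
Additional duty on 1013.09 from Lorar: +53.1%. Applied ad valorem rate: 12.5% + 53.1% = 65.6%.
Duty = £372,815.55 × 65.6% + 3,639 × £3.15 = £256,029.85.
Total = £1,105.96 + £256,029.85 = £257,135.81.

£257,135.81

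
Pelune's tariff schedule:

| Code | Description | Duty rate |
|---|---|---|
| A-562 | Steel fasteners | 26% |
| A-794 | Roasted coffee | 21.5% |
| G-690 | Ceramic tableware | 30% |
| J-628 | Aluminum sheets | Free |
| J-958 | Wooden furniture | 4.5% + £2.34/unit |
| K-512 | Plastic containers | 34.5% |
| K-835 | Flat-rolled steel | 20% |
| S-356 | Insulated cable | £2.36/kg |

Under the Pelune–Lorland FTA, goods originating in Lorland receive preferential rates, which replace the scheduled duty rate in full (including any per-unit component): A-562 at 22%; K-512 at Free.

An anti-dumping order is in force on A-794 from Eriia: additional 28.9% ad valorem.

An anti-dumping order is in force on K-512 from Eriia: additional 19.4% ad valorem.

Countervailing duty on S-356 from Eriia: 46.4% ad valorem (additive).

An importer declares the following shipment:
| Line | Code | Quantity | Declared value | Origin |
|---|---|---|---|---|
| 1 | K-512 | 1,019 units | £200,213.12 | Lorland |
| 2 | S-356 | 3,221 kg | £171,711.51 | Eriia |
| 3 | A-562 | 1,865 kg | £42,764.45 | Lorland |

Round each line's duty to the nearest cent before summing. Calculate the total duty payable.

Line 1 (K-512, Lorland, 1,019 units, £200,213.12):
Base rate for K-512 is 34.5%.
Origin Lorland qualifies under the Pelune–Lorland agreement and K-512 is covered: preferential rate Free applies instead.
The additional-duty order on K-512 targets Eriia, not Lorland; it does not apply.
Duty = £200,213.12 × 0% = £0.00.
Line 2 (S-356, Eriia, 3,221 kg, £171,711.51):
Base rate for S-356 is £2.36/kg.
Additional duty on S-356 from Eriia: +46.4% ad valorem. Applied ad valorem rate = 46.4%.
Duty = £171,711.51 × 46.4% + 3,221 × £2.36 = £87,275.70.
Line 3 (A-562, Lorland, 1,865 kg, £42,764.45):
Base rate for A-562 is 26%.
Origin Lorland qualifies under the Pelune–Lorland agreement and A-562 is covered: preferential rate 22% applies instead.
Duty = £42,764.45 × 22% = £9,408.18.
Total = £0.00 + £87,275.70 + £9,408.18 = £96,683.88.

£96,683.88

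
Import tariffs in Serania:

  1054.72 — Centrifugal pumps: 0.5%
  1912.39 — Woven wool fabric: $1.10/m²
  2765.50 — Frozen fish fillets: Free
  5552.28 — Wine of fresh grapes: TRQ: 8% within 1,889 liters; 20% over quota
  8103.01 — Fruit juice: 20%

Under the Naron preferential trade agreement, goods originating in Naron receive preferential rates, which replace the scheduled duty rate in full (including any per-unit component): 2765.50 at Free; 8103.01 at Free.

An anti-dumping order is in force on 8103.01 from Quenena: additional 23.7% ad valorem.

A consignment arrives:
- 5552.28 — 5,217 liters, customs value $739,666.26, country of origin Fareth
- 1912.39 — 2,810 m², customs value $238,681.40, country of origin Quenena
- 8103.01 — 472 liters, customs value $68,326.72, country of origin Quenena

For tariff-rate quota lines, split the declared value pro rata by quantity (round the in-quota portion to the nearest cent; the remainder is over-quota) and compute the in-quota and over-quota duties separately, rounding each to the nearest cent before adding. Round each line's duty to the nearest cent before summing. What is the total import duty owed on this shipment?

Line 1 (5552.28, Fareth, 5,217 liters, $739,666.26):
Code 5552.28 is under a tariff-rate quota (threshold 1,889 liters). In-quota: 1,889 liters at 8%; over-quota: 3,328 liters at 20%.
Pro-rata value split: in-quota = $739,666.26 × 1,889/5,217 = $267,822.42; over-quota = $739,666.26 − $267,822.42 = $471,843.84.
In-quota duty = $267,822.42 × 8% = $21,425.79. Over-quota duty = $471,843.84 × 20% = $94,368.77.
Line duty = $21,425.79 + $94,368.77 = $115,794.56.
Line 2 (1912.39, Quenena, 2,810 m², $238,681.40):
Base rate for 1912.39 is $1.10/m².
Duty = 2,810 × $1.10 = $3,091.00.
Line 3 (8103.01, Quenena, 472 liters, $68,326.72):
Base rate for 8103.01 is 20%.
8103.01 has an FTA preferential rate, but origin Quenena is not Naron; base rate stands.
Additional duty on 8103.01 from Quenena: +23.7%. Applied ad valorem rate: 20% + 23.7% = 43.7%.
Duty = $68,326.72 × 43.7% = $29,858.78.
Total = $115,794.56 + $3,091.00 + $29,858.78 = $148,744.34.

$148,744.34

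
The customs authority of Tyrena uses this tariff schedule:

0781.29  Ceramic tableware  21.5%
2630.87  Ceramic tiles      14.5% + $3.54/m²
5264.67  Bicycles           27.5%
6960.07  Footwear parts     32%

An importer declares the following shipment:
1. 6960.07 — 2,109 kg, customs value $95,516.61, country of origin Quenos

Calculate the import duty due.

Line 1 (6960.07, Quenos, 2,109 kg, $95,516.61):
Base rate for 6960.07 is 32%.
Duty = $95,516.61 × 32% = $30,565.32.

$30,565.32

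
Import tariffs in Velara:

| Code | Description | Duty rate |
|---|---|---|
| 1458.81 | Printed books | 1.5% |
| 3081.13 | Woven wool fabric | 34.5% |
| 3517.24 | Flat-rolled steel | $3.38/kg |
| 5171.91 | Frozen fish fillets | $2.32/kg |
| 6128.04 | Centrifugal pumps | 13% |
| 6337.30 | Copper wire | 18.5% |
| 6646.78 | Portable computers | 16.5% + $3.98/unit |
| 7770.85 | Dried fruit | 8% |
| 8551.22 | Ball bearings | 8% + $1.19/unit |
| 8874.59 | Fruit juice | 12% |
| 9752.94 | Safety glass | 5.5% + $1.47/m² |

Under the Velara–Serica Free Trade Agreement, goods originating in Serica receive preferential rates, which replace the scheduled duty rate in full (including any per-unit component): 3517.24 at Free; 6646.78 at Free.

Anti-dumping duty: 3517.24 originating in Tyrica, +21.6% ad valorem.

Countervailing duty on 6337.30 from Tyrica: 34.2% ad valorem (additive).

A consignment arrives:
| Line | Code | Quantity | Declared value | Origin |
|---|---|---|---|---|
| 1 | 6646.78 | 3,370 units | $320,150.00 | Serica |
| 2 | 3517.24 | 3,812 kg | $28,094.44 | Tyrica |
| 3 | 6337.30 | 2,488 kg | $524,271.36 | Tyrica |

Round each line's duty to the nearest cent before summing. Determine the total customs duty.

$295,243.97

Line 1 (6646.78, Serica, 3,370 units, $320,150.00):
Base rate for 6646.78 is 16.5% + $3.98/unit.
Origin Serica qualifies under the Velara–Serica agreement and 6646.78 is covered: preferential rate Free applies instead.
Duty = $320,150.00 × 0% = $0.00.
Line 2 (3517.24, Tyrica, 3,812 kg, $28,094.44):
Base rate for 3517.24 is $3.38/kg.
3517.24 has an FTA preferential rate, but origin Tyrica is not Serica; base rate stands.
Additional duty on 3517.24 from Tyrica: +21.6% ad valorem. Applied ad valorem rate = 21.6%.
Duty = $28,094.44 × 21.6% + 3,812 × $3.38 = $18,952.96.
Line 3 (6337.30, Tyrica, 2,488 kg, $524,271.36):
Base rate for 6337.30 is 18.5%.
Additional duty on 6337.30 from Tyrica: +34.2%. Applied ad valorem rate: 18.5% + 34.2% = 52.7%.
Duty = $524,271.36 × 52.7% = $276,291.01.
Total = $0.00 + $18,952.96 + $276,291.01 = $295,243.97.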